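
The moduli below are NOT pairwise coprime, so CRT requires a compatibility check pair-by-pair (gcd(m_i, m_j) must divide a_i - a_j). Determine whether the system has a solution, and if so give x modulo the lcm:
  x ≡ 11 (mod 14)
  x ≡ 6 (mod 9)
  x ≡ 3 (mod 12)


Moduli 14, 9, 12 are not pairwise coprime, so CRT works modulo lcm(m_i) when all pairwise compatibility conditions hold.
Pairwise compatibility: gcd(m_i, m_j) must divide a_i - a_j for every pair.
Merge one congruence at a time:
  Start: x ≡ 11 (mod 14).
  Combine with x ≡ 6 (mod 9): gcd(14, 9) = 1; 6 - 11 = -5, which IS divisible by 1, so compatible.
    Write x = 11 + 14·t and substitute into x ≡ 6 (mod 9): 14·t ≡ 6 − 11 = -5 (mod 9).
    Reduce coefficients mod 9: 5·t ≡ 4 (mod 9).
    The inverse of 5 mod 9 is 2 (since 5·2 = 10 = 1·9 + 1), so t ≡ 2·4 = 8 ≡ 8 (mod 9).
    Then x = 11 + 14·8 = 123, valid modulo lcm(14, 9) = 126: x ≡ 123 (mod 126).
  Combine with x ≡ 3 (mod 12): gcd(126, 12) = 6; 3 - 123 = -120, which IS divisible by 6, so compatible.
    Write x = 123 + 126·t and substitute into x ≡ 3 (mod 12): 126·t ≡ 3 − 123 = -120 (mod 12).
    Divide the congruence (and modulus) by g = 6: 21·t ≡ -20 (mod 2).
    Reduce coefficients mod 2: 1·t ≡ 0 (mod 2).
    So t ≡ 0 (mod 2).
    Then x = 123 + 126·0 = 123, valid modulo lcm(126, 12) = 252: x ≡ 123 (mod 252).
Verify: 123 mod 14 = 11, 123 mod 9 = 6, 123 mod 12 = 3.

x ≡ 123 (mod 252).


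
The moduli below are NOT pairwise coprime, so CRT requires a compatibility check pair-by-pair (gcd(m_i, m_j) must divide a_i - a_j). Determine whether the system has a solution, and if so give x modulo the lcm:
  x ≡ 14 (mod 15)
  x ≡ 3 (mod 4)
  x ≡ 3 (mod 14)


Moduli 15, 4, 14 are not pairwise coprime, so CRT works modulo lcm(m_i) when all pairwise compatibility conditions hold.
Pairwise compatibility: gcd(m_i, m_j) must divide a_i - a_j for every pair.
Merge one congruence at a time:
  Start: x ≡ 14 (mod 15).
  Combine with x ≡ 3 (mod 4): gcd(15, 4) = 1; 3 - 14 = -11, which IS divisible by 1, so compatible.
    Write x = 14 + 15·t and substitute into x ≡ 3 (mod 4): 15·t ≡ 3 − 14 = -11 (mod 4).
    Reduce coefficients mod 4: 3·t ≡ 1 (mod 4).
    The inverse of 3 mod 4 is 3 (since 3·3 = 9 = 2·4 + 1), so t ≡ 3·1 = 3 ≡ 3 (mod 4).
    Then x = 14 + 15·3 = 59, valid modulo lcm(15, 4) = 60: x ≡ 59 (mod 60).
  Combine with x ≡ 3 (mod 14): gcd(60, 14) = 2; 3 - 59 = -56, which IS divisible by 2, so compatible.
    Write x = 59 + 60·t and substitute into x ≡ 3 (mod 14): 60·t ≡ 3 − 59 = -56 (mod 14).
    Divide the congruence (and modulus) by g = 2: 30·t ≡ -28 (mod 7).
    Reduce coefficients mod 7: 2·t ≡ 0 (mod 7).
    The inverse of 2 mod 7 is 4 (since 2·4 = 8 = 1·7 + 1), so t ≡ 4·0 = 0 ≡ 0 (mod 7).
    Then x = 59 + 60·0 = 59, valid modulo lcm(60, 14) = 420: x ≡ 59 (mod 420).
Verify: 59 mod 15 = 14, 59 mod 4 = 3, 59 mod 14 = 3.

x ≡ 59 (mod 420).


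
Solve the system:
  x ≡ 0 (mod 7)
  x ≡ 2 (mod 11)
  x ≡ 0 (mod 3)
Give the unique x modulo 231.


Moduli 7, 11, 3 are pairwise coprime; by CRT there is a unique solution modulo M = 7 · 11 · 3 = 231.
Solve pairwise, accumulating the modulus:
  Start with x ≡ 0 (mod 7).
  Combine with x ≡ 2 (mod 11): since gcd(7, 11) = 1, we get a unique residue mod 77.
    Write x = 0 + 7·t and substitute into x ≡ 2 (mod 11): 7·t ≡ 2 − 0 = 2 (mod 11).
    The inverse of 7 mod 11 is 8 (since 7·8 = 56 = 5·11 + 1), so t ≡ 8·2 = 16 ≡ 5 (mod 11).
    Then x = 0 + 7·5 = 35, valid modulo lcm(7, 11) = 77: x ≡ 35 (mod 77).
  Combine with x ≡ 0 (mod 3): since gcd(77, 3) = 1, we get a unique residue mod 231.
    Write x = 35 + 77·t and substitute into x ≡ 0 (mod 3): 77·t ≡ 0 − 35 = -35 (mod 3).
    Reduce coefficients mod 3: 2·t ≡ 1 (mod 3).
    The inverse of 2 mod 3 is 2 (since 2·2 = 4 = 1·3 + 1), so t ≡ 2·1 = 2 ≡ 2 (mod 3).
    Then x = 35 + 77·2 = 189, valid modulo lcm(77, 3) = 231: x ≡ 189 (mod 231).
Verify: 189 mod 7 = 0 ✓, 189 mod 11 = 2 ✓, 189 mod 3 = 0 ✓.

x ≡ 189 (mod 231).


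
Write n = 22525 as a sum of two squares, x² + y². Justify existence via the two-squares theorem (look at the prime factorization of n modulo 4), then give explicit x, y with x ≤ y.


Step 1: Factor n = 22525 = 5^2 · 17 · 53.
Step 2: Check the mod-4 condition on each prime factor: 5 ≡ 1 (mod 4), exponent 2; 17 ≡ 1 (mod 4), exponent 1; 53 ≡ 1 (mod 4), exponent 1.
All primes ≡ 3 (mod 4) appear to even exponent (or don't appear), so by the two-squares theorem n IS expressible as a sum of two squares.
Step 3: Build a representation. Group n = k² · m with k = 5 and m = 17 · 53 = 901 (a product of primes ≡ 1 (mod 4)); a representation of m scales to one of n via (k·x)² + (k·y)² = k²(x² + y²). Each prime p ≡ 1 (mod 4) is itself a sum of two squares; find a² by testing p − a² for a perfect square:
  17: 17 − 1² = 16 = 4² ⇒ 17 = 1² + 4².
  53: 53 − 1² = 52, 53 − 2² = 49 = 7² ⇒ 53 = 2² + 7².
  Combine using the Brahmagupta–Fibonacci identity (a² + b²)(c² + d²) = (ac − bd)² + (ad + bc)² = (ac + bd)² + (ad − bc)²:
  17 · 53 = 901: from (1² + 4²)(2² + 7²), take (1·2 − 4·7, 1·7 + 4·2) = (2 − 28, 7 + 8) = (-26, 15); dropping signs (only squares matter) gives (26, 15); check 26² + 15² = 676 + 225 = 901 ✓.
  Scale by k = 5: (5·26, 5·15) = (130, 75).
Step 4: Order so x ≤ y and verify: 75² + 130² = 5625 + 16900 = 22525 = n. ✓

n = 22525 = 75² + 130² (one valid representation with x ≤ y).


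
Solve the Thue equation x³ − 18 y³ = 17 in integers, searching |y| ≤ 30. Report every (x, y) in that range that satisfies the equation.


The equation is x³ - 18y³ = 17. For fixed y, x³ = 18·y³ + 17, so a solution requires the RHS to be a perfect cube.
Strategy: iterate y from -30 to 30, compute RHS = 18·y³ + 17, and check whether it is a (positive or negative) perfect cube.
Check small values of y:
  y = 0: RHS = 17 is not a perfect cube.
  y = 1: RHS = 35 is not a perfect cube.
  y = -1: RHS = -1 = (-1)³ ⇒ x = -1 works.
  y = 2: RHS = 161 is not a perfect cube.
  y = -2: RHS = -127 is not a perfect cube.
  y = 3: RHS = 503 is not a perfect cube.
  y = -3: RHS = -469 is not a perfect cube.
Continuing the search up to |y| = 30 finds no further solutions beyond those listed.
Collected solutions: (-1, -1).

Solutions (with |y| ≤ 30): (-1, -1).


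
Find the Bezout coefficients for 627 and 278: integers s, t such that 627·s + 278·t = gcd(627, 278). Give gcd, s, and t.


Euclidean algorithm on (627, 278) — divide until remainder is 0:
  627 = 2 · 278 + 71
  278 = 3 · 71 + 65
  71 = 1 · 65 + 6
  65 = 10 · 6 + 5
  6 = 1 · 5 + 1
  5 = 5 · 1 + 0
gcd(627, 278) = 1.
Track Bezout coefficients alongside the remainders: start with r₀ = 627 = a·1 + b·0 (s = 1, t = 0) and r₁ = 278 = a·0 + b·1 (s = 0, t = 1); each new remainder r_{k+1} = r_{k-1} − q_k·r_k inherits s_{k+1} = s_{k-1} − q_k·s_k, t_{k+1} = t_{k-1} − q_k·t_k, so r_k = a·s_k + b·t_k at every step:
  q = 2: r = 71, s = 1 − 2·0 = 1, t = 0 − 2·1 = -2  (check: 627·1 + 278·(-2) = 71)
  q = 3: r = 65, s = 0 − 3·1 = -3, t = 1 − 3·(-2) = 7  (check: 627·(-3) + 278·7 = 65)
  q = 1: r = 6, s = 1 − 1·(-3) = 4, t = -2 − 1·7 = -9  (check: 627·4 + 278·(-9) = 6)
  q = 10: r = 5, s = -3 − 10·4 = -43, t = 7 − 10·(-9) = 97  (check: 627·(-43) + 278·97 = 5)
  q = 1: r = 1, s = 4 − 1·(-43) = 47, t = -9 − 1·97 = -106  (check: 627·47 + 278·(-106) = 1)
The row with r = 1 (the gcd) gives the Bezout coefficients s = 47, t = -106.
Result: 627 · (47) + 278 · (-106) = 1.

gcd(627, 278) = 1; s = 47, t = -106 (check: 627·47 + 278·(-106) = 1).


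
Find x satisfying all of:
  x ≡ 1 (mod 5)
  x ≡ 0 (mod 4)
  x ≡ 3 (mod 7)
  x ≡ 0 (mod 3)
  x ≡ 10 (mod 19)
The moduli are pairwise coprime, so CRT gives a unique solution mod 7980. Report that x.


Product of moduli M = 5 · 4 · 7 · 3 · 19 = 7980.
Merge one congruence at a time:
  Start: x ≡ 1 (mod 5).
  Combine with x ≡ 0 (mod 4); new modulus lcm = 20.
    Write x = 1 + 5·t and substitute into x ≡ 0 (mod 4): 5·t ≡ 0 − 1 = -1 (mod 4).
    Reduce coefficients mod 4: 1·t ≡ 3 (mod 4).
    So t ≡ 3 (mod 4).
    Then x = 1 + 5·3 = 16, valid modulo lcm(5, 4) = 20: x ≡ 16 (mod 20).
  Combine with x ≡ 3 (mod 7); new modulus lcm = 140.
    Write x = 16 + 20·t and substitute into x ≡ 3 (mod 7): 20·t ≡ 3 − 16 = -13 (mod 7).
    Reduce coefficients mod 7: 6·t ≡ 1 (mod 7).
    The inverse of 6 mod 7 is 6 (since 6·6 = 36 = 5·7 + 1), so t ≡ 6·1 = 6 ≡ 6 (mod 7).
    Then x = 16 + 20·6 = 136, valid modulo lcm(20, 7) = 140: x ≡ 136 (mod 140).
  Combine with x ≡ 0 (mod 3); new modulus lcm = 420.
    Write x = 136 + 140·t and substitute into x ≡ 0 (mod 3): 140·t ≡ 0 − 136 = -136 (mod 3).
    Reduce coefficients mod 3: 2·t ≡ 2 (mod 3).
    The inverse of 2 mod 3 is 2 (since 2·2 = 4 = 1·3 + 1), so t ≡ 2·2 = 4 ≡ 1 (mod 3).
    Then x = 136 + 140·1 = 276, valid modulo lcm(140, 3) = 420: x ≡ 276 (mod 420).
  Combine with x ≡ 10 (mod 19); new modulus lcm = 7980.
    Write x = 276 + 420·t and substitute into x ≡ 10 (mod 19): 420·t ≡ 10 − 276 = -266 (mod 19).
    Reduce coefficients mod 19: 2·t ≡ 0 (mod 19).
    The inverse of 2 mod 19 is 10 (since 2·10 = 20 = 1·19 + 1), so t ≡ 10·0 = 0 ≡ 0 (mod 19).
    Then x = 276 + 420·0 = 276, valid modulo lcm(420, 19) = 7980: x ≡ 276 (mod 7980).
Verify against each original: 276 mod 5 = 1, 276 mod 4 = 0, 276 mod 7 = 3, 276 mod 3 = 0, 276 mod 19 = 10.

x ≡ 276 (mod 7980).


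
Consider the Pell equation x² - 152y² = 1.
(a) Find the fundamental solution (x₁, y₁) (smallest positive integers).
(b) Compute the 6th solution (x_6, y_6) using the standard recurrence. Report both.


Step 1: Find the fundamental solution (x₁, y₁) of x² - 152y² = 1.
  Expand √152 as a continued fraction. a₀ = ⌊√152⌋ = 12; iterate m_{k+1} = d_k·a_k − m_k, d_{k+1} = (152 − m_{k+1}²)/d_k, a_{k+1} = ⌊(a₀ + m_{k+1})/d_{k+1}⌋ (starting m₀ = 0, d₀ = 1), with convergents p_k = a_k·p_{k-1} + p_{k-2}, q_k = a_k·q_{k-1} + q_{k-2} (p₋₁ = 1, q₋₁ = 0):
  k = 0: a₀ = 12; p₀/q₀ = 12/1; p₀² − 152·q₀² = 144 − 152 = -8.
  k = 1: m = 12, d = 8, a = ⌊(12 + 12)/8⌋ = 3; p/q = (3·12 + 1)/(3·1 + 0) = 37/3; p² − 152·q² = 1369 − 1368 = 1.
  The first convergent with p² − 152·q² = 1 gives the fundamental solution (x₁, y₁) = (37, 3).
Step 2: Apply the recurrence (x_{n+1}, y_{n+1}) = (x₁x_n + 152y₁y_n, x₁y_n + y₁x_n) repeatedly.
  From (x_1, y_1) = (37, 3): x_2 = 37·37 + 152·3·3 = 2737; y_2 = 37·3 + 3·37 = 222.
  From (x_2, y_2) = (2737, 222): x_3 = 37·2737 + 152·3·222 = 202501; y_3 = 37·222 + 3·2737 = 16425.
  From (x_3, y_3) = (202501, 16425): x_4 = 37·202501 + 152·3·16425 = 14982337; y_4 = 37·16425 + 3·202501 = 1215228.
  From (x_4, y_4) = (14982337, 1215228): x_5 = 37·14982337 + 152·3·1215228 = 1108490437; y_5 = 37·1215228 + 3·14982337 = 89910447.
  From (x_5, y_5) = (1108490437, 89910447): x_6 = 37·1108490437 + 152·3·89910447 = 82013310001; y_6 = 37·89910447 + 3·1108490437 = 6652157850.
Step 3: Verify x_6² - 152·y_6² = 6726183017320126620001 - 6726183017320126620000 = 1 (should be 1). ✓

(x_1, y_1) = (37, 3); (x_6, y_6) = (82013310001, 6652157850).


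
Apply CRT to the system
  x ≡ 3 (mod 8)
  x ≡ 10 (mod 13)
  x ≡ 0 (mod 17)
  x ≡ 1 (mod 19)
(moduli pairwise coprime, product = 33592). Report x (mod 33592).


Product of moduli M = 8 · 13 · 17 · 19 = 33592.
Merge one congruence at a time:
  Start: x ≡ 3 (mod 8).
  Combine with x ≡ 10 (mod 13); new modulus lcm = 104.
    Write x = 3 + 8·t and substitute into x ≡ 10 (mod 13): 8·t ≡ 10 − 3 = 7 (mod 13).
    The inverse of 8 mod 13 is 5 (since 8·5 = 40 = 3·13 + 1), so t ≡ 5·7 = 35 ≡ 9 (mod 13).
    Then x = 3 + 8·9 = 75, valid modulo lcm(8, 13) = 104: x ≡ 75 (mod 104).
  Combine with x ≡ 0 (mod 17); new modulus lcm = 1768.
    Write x = 75 + 104·t and substitute into x ≡ 0 (mod 17): 104·t ≡ 0 − 75 = -75 (mod 17).
    Reduce coefficients mod 17: 2·t ≡ 10 (mod 17).
    The inverse of 2 mod 17 is 9 (since 2·9 = 18 = 1·17 + 1), so t ≡ 9·10 = 90 ≡ 5 (mod 17).
    Then x = 75 + 104·5 = 595, valid modulo lcm(104, 17) = 1768: x ≡ 595 (mod 1768).
  Combine with x ≡ 1 (mod 19); new modulus lcm = 33592.
    Write x = 595 + 1768·t and substitute into x ≡ 1 (mod 19): 1768·t ≡ 1 − 595 = -594 (mod 19).
    Reduce coefficients mod 19: 1·t ≡ 14 (mod 19).
    So t ≡ 14 (mod 19).
    Then x = 595 + 1768·14 = 25347, valid modulo lcm(1768, 19) = 33592: x ≡ 25347 (mod 33592).
Verify against each original: 25347 mod 8 = 3, 25347 mod 13 = 10, 25347 mod 17 = 0, 25347 mod 19 = 1.

x ≡ 25347 (mod 33592).


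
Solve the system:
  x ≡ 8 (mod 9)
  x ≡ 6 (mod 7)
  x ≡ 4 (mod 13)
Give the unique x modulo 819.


Moduli 9, 7, 13 are pairwise coprime; by CRT there is a unique solution modulo M = 9 · 7 · 13 = 819.
Solve pairwise, accumulating the modulus:
  Start with x ≡ 8 (mod 9).
  Combine with x ≡ 6 (mod 7): since gcd(9, 7) = 1, we get a unique residue mod 63.
    Write x = 8 + 9·t and substitute into x ≡ 6 (mod 7): 9·t ≡ 6 − 8 = -2 (mod 7).
    Reduce coefficients mod 7: 2·t ≡ 5 (mod 7).
    The inverse of 2 mod 7 is 4 (since 2·4 = 8 = 1·7 + 1), so t ≡ 4·5 = 20 ≡ 6 (mod 7).
    Then x = 8 + 9·6 = 62, valid modulo lcm(9, 7) = 63: x ≡ 62 (mod 63).
  Combine with x ≡ 4 (mod 13): since gcd(63, 13) = 1, we get a unique residue mod 819.
    Write x = 62 + 63·t and substitute into x ≡ 4 (mod 13): 63·t ≡ 4 − 62 = -58 (mod 13).
    Reduce coefficients mod 13: 11·t ≡ 7 (mod 13).
    The inverse of 11 mod 13 is 6 (since 11·6 = 66 = 5·13 + 1), so t ≡ 6·7 = 42 ≡ 3 (mod 13).
    Then x = 62 + 63·3 = 251, valid modulo lcm(63, 13) = 819: x ≡ 251 (mod 819).
Verify: 251 mod 9 = 8 ✓, 251 mod 7 = 6 ✓, 251 mod 13 = 4 ✓.

x ≡ 251 (mod 819).


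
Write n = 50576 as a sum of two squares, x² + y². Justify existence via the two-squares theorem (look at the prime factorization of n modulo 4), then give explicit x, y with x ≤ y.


Step 1: Factor n = 50576 = 2^4 · 29 · 109.
Step 2: Check the mod-4 condition on each prime factor: 2 = 2 (special); 29 ≡ 1 (mod 4), exponent 1; 109 ≡ 1 (mod 4), exponent 1.
All primes ≡ 3 (mod 4) appear to even exponent (or don't appear), so by the two-squares theorem n IS expressible as a sum of two squares.
Step 3: Build a representation. Group n = k² · m with k = 4 and m = 29 · 109 = 3161 (a product of primes ≡ 1 (mod 4)); a representation of m scales to one of n via (k·x)² + (k·y)² = k²(x² + y²). Each prime p ≡ 1 (mod 4) is itself a sum of two squares; find a² by testing p − a² for a perfect square:
  29: 29 − 1² = 28, 29 − 2² = 25 = 5² ⇒ 29 = 2² + 5².
  109: 109 − 1² = 108, 109 − 2² = 105, 109 − 3² = 100 = 10² ⇒ 109 = 3² + 10².
  Combine using the Brahmagupta–Fibonacci identity (a² + b²)(c² + d²) = (ac − bd)² + (ad + bc)² = (ac + bd)² + (ad − bc)²:
  29 · 109 = 3161: from (2² + 5²)(3² + 10²), take (2·3 − 5·10, 2·10 + 5·3) = (6 − 50, 20 + 15) = (-44, 35); dropping signs (only squares matter) gives (44, 35); check 44² + 35² = 1936 + 1225 = 3161 ✓.
  Scale by k = 4: (4·44, 4·35) = (176, 140).
Step 4: Order so x ≤ y and verify: 140² + 176² = 19600 + 30976 = 50576 = n. ✓

n = 50576 = 140² + 176² (one valid representation with x ≤ y).


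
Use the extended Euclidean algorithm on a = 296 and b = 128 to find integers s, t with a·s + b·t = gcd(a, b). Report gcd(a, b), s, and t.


Euclidean algorithm on (296, 128) — divide until remainder is 0:
  296 = 2 · 128 + 40
  128 = 3 · 40 + 8
  40 = 5 · 8 + 0
gcd(296, 128) = 8.
Track Bezout coefficients alongside the remainders: start with r₀ = 296 = a·1 + b·0 (s = 1, t = 0) and r₁ = 128 = a·0 + b·1 (s = 0, t = 1); each new remainder r_{k+1} = r_{k-1} − q_k·r_k inherits s_{k+1} = s_{k-1} − q_k·s_k, t_{k+1} = t_{k-1} − q_k·t_k, so r_k = a·s_k + b·t_k at every step:
  q = 2: r = 40, s = 1 − 2·0 = 1, t = 0 − 2·1 = -2  (check: 296·1 + 128·(-2) = 40)
  q = 3: r = 8, s = 0 − 3·1 = -3, t = 1 − 3·(-2) = 7  (check: 296·(-3) + 128·7 = 8)
The row with r = 8 (the gcd) gives the Bezout coefficients s = -3, t = 7.
Result: 296 · (-3) + 128 · (7) = 8.

gcd(296, 128) = 8; s = -3, t = 7 (check: 296·(-3) + 128·7 = 8).


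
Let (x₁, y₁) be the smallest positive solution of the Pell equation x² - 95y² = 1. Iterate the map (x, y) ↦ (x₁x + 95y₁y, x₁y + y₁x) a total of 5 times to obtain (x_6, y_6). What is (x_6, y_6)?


Step 1: Find the fundamental solution (x₁, y₁) of x² - 95y² = 1.
  Expand √95 as a continued fraction. a₀ = ⌊√95⌋ = 9; iterate m_{k+1} = d_k·a_k − m_k, d_{k+1} = (95 − m_{k+1}²)/d_k, a_{k+1} = ⌊(a₀ + m_{k+1})/d_{k+1}⌋ (starting m₀ = 0, d₀ = 1), with convergents p_k = a_k·p_{k-1} + p_{k-2}, q_k = a_k·q_{k-1} + q_{k-2} (p₋₁ = 1, q₋₁ = 0):
  k = 0: a₀ = 9; p₀/q₀ = 9/1; p₀² − 95·q₀² = 81 − 95 = -14.
  k = 1: m = 9, d = 14, a = ⌊(9 + 9)/14⌋ = 1; p/q = (1·9 + 1)/(1·1 + 0) = 10/1; p² − 95·q² = 100 − 95 = 5.
  k = 2: m = 5, d = 5, a = ⌊(9 + 5)/5⌋ = 2; p/q = (2·10 + 9)/(2·1 + 1) = 29/3; p² − 95·q² = 841 − 855 = -14.
  k = 3: m = 5, d = 14, a = ⌊(9 + 5)/14⌋ = 1; p/q = (1·29 + 10)/(1·3 + 1) = 39/4; p² − 95·q² = 1521 − 1520 = 1.
  The first convergent with p² − 95·q² = 1 gives the fundamental solution (x₁, y₁) = (39, 4).
Step 2: Apply the recurrence (x_{n+1}, y_{n+1}) = (x₁x_n + 95y₁y_n, x₁y_n + y₁x_n) repeatedly.
  From (x_1, y_1) = (39, 4): x_2 = 39·39 + 95·4·4 = 3041; y_2 = 39·4 + 4·39 = 312.
  From (x_2, y_2) = (3041, 312): x_3 = 39·3041 + 95·4·312 = 237159; y_3 = 39·312 + 4·3041 = 24332.
  From (x_3, y_3) = (237159, 24332): x_4 = 39·237159 + 95·4·24332 = 18495361; y_4 = 39·24332 + 4·237159 = 1897584.
  From (x_4, y_4) = (18495361, 1897584): x_5 = 39·18495361 + 95·4·1897584 = 1442400999; y_5 = 39·1897584 + 4·18495361 = 147987220.
  From (x_5, y_5) = (1442400999, 147987220): x_6 = 39·1442400999 + 95·4·147987220 = 112488782561; y_6 = 39·147987220 + 4·1442400999 = 11541105576.
Step 3: Verify x_6² - 95·y_6² = 12653726202055937718721 - 12653726202055937718720 = 1 (should be 1). ✓

(x_1, y_1) = (39, 4); (x_6, y_6) = (112488782561, 11541105576).


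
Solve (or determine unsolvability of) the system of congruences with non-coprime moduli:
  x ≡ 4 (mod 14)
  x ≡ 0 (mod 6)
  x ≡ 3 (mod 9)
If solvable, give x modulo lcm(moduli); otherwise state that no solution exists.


Moduli 14, 6, 9 are not pairwise coprime, so CRT works modulo lcm(m_i) when all pairwise compatibility conditions hold.
Pairwise compatibility: gcd(m_i, m_j) must divide a_i - a_j for every pair.
Merge one congruence at a time:
  Start: x ≡ 4 (mod 14).
  Combine with x ≡ 0 (mod 6): gcd(14, 6) = 2; 0 - 4 = -4, which IS divisible by 2, so compatible.
    Write x = 4 + 14·t and substitute into x ≡ 0 (mod 6): 14·t ≡ 0 − 4 = -4 (mod 6).
    Divide the congruence (and modulus) by g = 2: 7·t ≡ -2 (mod 3).
    Reduce coefficients mod 3: 1·t ≡ 1 (mod 3).
    So t ≡ 1 (mod 3).
    Then x = 4 + 14·1 = 18, valid modulo lcm(14, 6) = 42: x ≡ 18 (mod 42).
  Combine with x ≡ 3 (mod 9): gcd(42, 9) = 3; 3 - 18 = -15, which IS divisible by 3, so compatible.
    Write x = 18 + 42·t and substitute into x ≡ 3 (mod 9): 42·t ≡ 3 − 18 = -15 (mod 9).
    Divide the congruence (and modulus) by g = 3: 14·t ≡ -5 (mod 3).
    Reduce coefficients mod 3: 2·t ≡ 1 (mod 3).
    The inverse of 2 mod 3 is 2 (since 2·2 = 4 = 1·3 + 1), so t ≡ 2·1 = 2 ≡ 2 (mod 3).
    Then x = 18 + 42·2 = 102, valid modulo lcm(42, 9) = 126: x ≡ 102 (mod 126).
Verify: 102 mod 14 = 4, 102 mod 6 = 0, 102 mod 9 = 3.

x ≡ 102 (mod 126).


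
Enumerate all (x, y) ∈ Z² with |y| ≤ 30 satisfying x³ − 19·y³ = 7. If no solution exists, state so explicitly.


The equation is x³ - 19y³ = 7. For fixed y, x³ = 19·y³ + 7, so a solution requires the RHS to be a perfect cube.
Strategy: iterate y from -30 to 30, compute RHS = 19·y³ + 7, and check whether it is a (positive or negative) perfect cube.
Check small values of y:
  y = 0: RHS = 7 is not a perfect cube.
  y = 1: RHS = 26 is not a perfect cube.
  y = -1: RHS = -12 is not a perfect cube.
  y = 2: RHS = 159 is not a perfect cube.
  y = -2: RHS = -145 is not a perfect cube.
  y = 3: RHS = 520 is not a perfect cube.
  y = -3: RHS = -506 is not a perfect cube.
Continuing the search up to |y| = 30 finds no solutions either.
No (x, y) in the scanned range satisfies the equation.

No integer solutions with |y| ≤ 30.


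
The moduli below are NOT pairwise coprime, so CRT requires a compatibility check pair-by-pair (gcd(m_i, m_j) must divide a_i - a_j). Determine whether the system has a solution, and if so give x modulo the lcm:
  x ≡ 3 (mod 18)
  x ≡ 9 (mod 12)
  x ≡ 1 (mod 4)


Moduli 18, 12, 4 are not pairwise coprime, so CRT works modulo lcm(m_i) when all pairwise compatibility conditions hold.
Pairwise compatibility: gcd(m_i, m_j) must divide a_i - a_j for every pair.
Merge one congruence at a time:
  Start: x ≡ 3 (mod 18).
  Combine with x ≡ 9 (mod 12): gcd(18, 12) = 6; 9 - 3 = 6, which IS divisible by 6, so compatible.
    Write x = 3 + 18·t and substitute into x ≡ 9 (mod 12): 18·t ≡ 9 − 3 = 6 (mod 12).
    Divide the congruence (and modulus) by g = 6: 3·t ≡ 1 (mod 2).
    Reduce coefficients mod 2: 1·t ≡ 1 (mod 2).
    So t ≡ 1 (mod 2).
    Then x = 3 + 18·1 = 21, valid modulo lcm(18, 12) = 36: x ≡ 21 (mod 36).
  Combine with x ≡ 1 (mod 4): gcd(36, 4) = 4; 1 - 21 = -20, which IS divisible by 4, so compatible.
    Write x = 21 + 36·t and substitute into x ≡ 1 (mod 4): 36·t ≡ 1 − 21 = -20 (mod 4).
    Divide the congruence (and modulus) by g = 4: 9·t ≡ -5 (mod 1).
    Modulo 1 every t works; take t = 0.
    Then x = 21 + 36·0 = 21, valid modulo lcm(36, 4) = 36: x ≡ 21 (mod 36).
Verify: 21 mod 18 = 3, 21 mod 12 = 9, 21 mod 4 = 1.

x ≡ 21 (mod 36).


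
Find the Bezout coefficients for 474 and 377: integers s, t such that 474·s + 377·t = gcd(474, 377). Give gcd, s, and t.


Euclidean algorithm on (474, 377) — divide until remainder is 0:
  474 = 1 · 377 + 97
  377 = 3 · 97 + 86
  97 = 1 · 86 + 11
  86 = 7 · 11 + 9
  11 = 1 · 9 + 2
  9 = 4 · 2 + 1
  2 = 2 · 1 + 0
gcd(474, 377) = 1.
Track Bezout coefficients alongside the remainders: start with r₀ = 474 = a·1 + b·0 (s = 1, t = 0) and r₁ = 377 = a·0 + b·1 (s = 0, t = 1); each new remainder r_{k+1} = r_{k-1} − q_k·r_k inherits s_{k+1} = s_{k-1} − q_k·s_k, t_{k+1} = t_{k-1} − q_k·t_k, so r_k = a·s_k + b·t_k at every step:
  q = 1: r = 97, s = 1 − 1·0 = 1, t = 0 − 1·1 = -1  (check: 474·1 + 377·(-1) = 97)
  q = 3: r = 86, s = 0 − 3·1 = -3, t = 1 − 3·(-1) = 4  (check: 474·(-3) + 377·4 = 86)
  q = 1: r = 11, s = 1 − 1·(-3) = 4, t = -1 − 1·4 = -5  (check: 474·4 + 377·(-5) = 11)
  q = 7: r = 9, s = -3 − 7·4 = -31, t = 4 − 7·(-5) = 39  (check: 474·(-31) + 377·39 = 9)
  q = 1: r = 2, s = 4 − 1·(-31) = 35, t = -5 − 1·39 = -44  (check: 474·35 + 377·(-44) = 2)
  q = 4: r = 1, s = -31 − 4·35 = -171, t = 39 − 4·(-44) = 215  (check: 474·(-171) + 377·215 = 1)
The row with r = 1 (the gcd) gives the Bezout coefficients s = -171, t = 215.
Result: 474 · (-171) + 377 · (215) = 1.

gcd(474, 377) = 1; s = -171, t = 215 (check: 474·(-171) + 377·215 = 1).


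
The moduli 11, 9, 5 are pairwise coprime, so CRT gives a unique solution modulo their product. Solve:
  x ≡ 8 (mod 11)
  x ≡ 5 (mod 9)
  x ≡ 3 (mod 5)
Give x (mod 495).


Moduli 11, 9, 5 are pairwise coprime; by CRT there is a unique solution modulo M = 11 · 9 · 5 = 495.
Solve pairwise, accumulating the modulus:
  Start with x ≡ 8 (mod 11).
  Combine with x ≡ 5 (mod 9): since gcd(11, 9) = 1, we get a unique residue mod 99.
    Write x = 8 + 11·t and substitute into x ≡ 5 (mod 9): 11·t ≡ 5 − 8 = -3 (mod 9).
    Reduce coefficients mod 9: 2·t ≡ 6 (mod 9).
    The inverse of 2 mod 9 is 5 (since 2·5 = 10 = 1·9 + 1), so t ≡ 5·6 = 30 ≡ 3 (mod 9).
    Then x = 8 + 11·3 = 41, valid modulo lcm(11, 9) = 99: x ≡ 41 (mod 99).
  Combine with x ≡ 3 (mod 5): since gcd(99, 5) = 1, we get a unique residue mod 495.
    Write x = 41 + 99·t and substitute into x ≡ 3 (mod 5): 99·t ≡ 3 − 41 = -38 (mod 5).
    Reduce coefficients mod 5: 4·t ≡ 2 (mod 5).
    The inverse of 4 mod 5 is 4 (since 4·4 = 16 = 3·5 + 1), so t ≡ 4·2 = 8 ≡ 3 (mod 5).
    Then x = 41 + 99·3 = 338, valid modulo lcm(99, 5) = 495: x ≡ 338 (mod 495).
Verify: 338 mod 11 = 8 ✓, 338 mod 9 = 5 ✓, 338 mod 5 = 3 ✓.

x ≡ 338 (mod 495).


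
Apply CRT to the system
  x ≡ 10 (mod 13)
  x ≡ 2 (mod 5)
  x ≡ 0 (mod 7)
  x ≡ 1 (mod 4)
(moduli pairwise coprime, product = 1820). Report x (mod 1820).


Product of moduli M = 13 · 5 · 7 · 4 = 1820.
Merge one congruence at a time:
  Start: x ≡ 10 (mod 13).
  Combine with x ≡ 2 (mod 5); new modulus lcm = 65.
    Write x = 10 + 13·t and substitute into x ≡ 2 (mod 5): 13·t ≡ 2 − 10 = -8 (mod 5).
    Reduce coefficients mod 5: 3·t ≡ 2 (mod 5).
    The inverse of 3 mod 5 is 2 (since 3·2 = 6 = 1·5 + 1), so t ≡ 2·2 = 4 ≡ 4 (mod 5).
    Then x = 10 + 13·4 = 62, valid modulo lcm(13, 5) = 65: x ≡ 62 (mod 65).
  Combine with x ≡ 0 (mod 7); new modulus lcm = 455.
    Write x = 62 + 65·t and substitute into x ≡ 0 (mod 7): 65·t ≡ 0 − 62 = -62 (mod 7).
    Reduce coefficients mod 7: 2·t ≡ 1 (mod 7).
    The inverse of 2 mod 7 is 4 (since 2·4 = 8 = 1·7 + 1), so t ≡ 4·1 = 4 ≡ 4 (mod 7).
    Then x = 62 + 65·4 = 322, valid modulo lcm(65, 7) = 455: x ≡ 322 (mod 455).
  Combine with x ≡ 1 (mod 4); new modulus lcm = 1820.
    Write x = 322 + 455·t and substitute into x ≡ 1 (mod 4): 455·t ≡ 1 − 322 = -321 (mod 4).
    Reduce coefficients mod 4: 3·t ≡ 3 (mod 4).
    The inverse of 3 mod 4 is 3 (since 3·3 = 9 = 2·4 + 1), so t ≡ 3·3 = 9 ≡ 1 (mod 4).
    Then x = 322 + 455·1 = 777, valid modulo lcm(455, 4) = 1820: x ≡ 777 (mod 1820).
Verify against each original: 777 mod 13 = 10, 777 mod 5 = 2, 777 mod 7 = 0, 777 mod 4 = 1.

x ≡ 777 (mod 1820).


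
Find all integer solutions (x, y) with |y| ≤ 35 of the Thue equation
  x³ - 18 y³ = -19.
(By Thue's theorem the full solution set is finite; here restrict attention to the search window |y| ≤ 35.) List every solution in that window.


The equation is x³ - 18y³ = -19. For fixed y, x³ = 18·y³ − 19, so a solution requires the RHS to be a perfect cube.
Strategy: iterate y from -35 to 35, compute RHS = 18·y³ − 19, and check whether it is a (positive or negative) perfect cube.
Check small values of y:
  y = 0: RHS = -19 is not a perfect cube.
  y = 1: RHS = -1 = (-1)³ ⇒ x = -1 works.
  y = -1: RHS = -37 is not a perfect cube.
  y = 2: RHS = 125 = (5)³ ⇒ x = 5 works.
  y = -2: RHS = -163 is not a perfect cube.
  y = 3: RHS = 467 is not a perfect cube.
  y = -3: RHS = -505 is not a perfect cube.
Continuing the search up to |y| = 35 finds no further solutions beyond those listed.
Collected solutions: (-1, 1), (5, 2).

Solutions (with |y| ≤ 35): (-1, 1), (5, 2).


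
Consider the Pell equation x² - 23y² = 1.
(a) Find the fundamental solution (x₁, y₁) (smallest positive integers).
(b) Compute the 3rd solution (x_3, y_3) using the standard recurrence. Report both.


Step 1: Find the fundamental solution (x₁, y₁) of x² - 23y² = 1.
  Expand √23 as a continued fraction. a₀ = ⌊√23⌋ = 4; iterate m_{k+1} = d_k·a_k − m_k, d_{k+1} = (23 − m_{k+1}²)/d_k, a_{k+1} = ⌊(a₀ + m_{k+1})/d_{k+1}⌋ (starting m₀ = 0, d₀ = 1), with convergents p_k = a_k·p_{k-1} + p_{k-2}, q_k = a_k·q_{k-1} + q_{k-2} (p₋₁ = 1, q₋₁ = 0):
  k = 0: a₀ = 4; p₀/q₀ = 4/1; p₀² − 23·q₀² = 16 − 23 = -7.
  k = 1: m = 4, d = 7, a = ⌊(4 + 4)/7⌋ = 1; p/q = (1·4 + 1)/(1·1 + 0) = 5/1; p² − 23·q² = 25 − 23 = 2.
  k = 2: m = 3, d = 2, a = ⌊(4 + 3)/2⌋ = 3; p/q = (3·5 + 4)/(3·1 + 1) = 19/4; p² − 23·q² = 361 − 368 = -7.
  k = 3: m = 3, d = 7, a = ⌊(4 + 3)/7⌋ = 1; p/q = (1·19 + 5)/(1·4 + 1) = 24/5; p² − 23·q² = 576 − 575 = 1.
  The first convergent with p² − 23·q² = 1 gives the fundamental solution (x₁, y₁) = (24, 5).
Step 2: Apply the recurrence (x_{n+1}, y_{n+1}) = (x₁x_n + 23y₁y_n, x₁y_n + y₁x_n) repeatedly.
  From (x_1, y_1) = (24, 5): x_2 = 24·24 + 23·5·5 = 1151; y_2 = 24·5 + 5·24 = 240.
  From (x_2, y_2) = (1151, 240): x_3 = 24·1151 + 23·5·240 = 55224; y_3 = 24·240 + 5·1151 = 11515.
Step 3: Verify x_3² - 23·y_3² = 3049690176 - 3049690175 = 1 (should be 1). ✓

(x_1, y_1) = (24, 5); (x_3, y_3) = (55224, 11515).


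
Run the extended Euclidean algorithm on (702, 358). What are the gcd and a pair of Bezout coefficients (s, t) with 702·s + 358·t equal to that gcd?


Euclidean algorithm on (702, 358) — divide until remainder is 0:
  702 = 1 · 358 + 344
  358 = 1 · 344 + 14
  344 = 24 · 14 + 8
  14 = 1 · 8 + 6
  8 = 1 · 6 + 2
  6 = 3 · 2 + 0
gcd(702, 358) = 2.
Track Bezout coefficients alongside the remainders: start with r₀ = 702 = a·1 + b·0 (s = 1, t = 0) and r₁ = 358 = a·0 + b·1 (s = 0, t = 1); each new remainder r_{k+1} = r_{k-1} − q_k·r_k inherits s_{k+1} = s_{k-1} − q_k·s_k, t_{k+1} = t_{k-1} − q_k·t_k, so r_k = a·s_k + b·t_k at every step:
  q = 1: r = 344, s = 1 − 1·0 = 1, t = 0 − 1·1 = -1  (check: 702·1 + 358·(-1) = 344)
  q = 1: r = 14, s = 0 − 1·1 = -1, t = 1 − 1·(-1) = 2  (check: 702·(-1) + 358·2 = 14)
  q = 24: r = 8, s = 1 − 24·(-1) = 25, t = -1 − 24·2 = -49  (check: 702·25 + 358·(-49) = 8)
  q = 1: r = 6, s = -1 − 1·25 = -26, t = 2 − 1·(-49) = 51  (check: 702·(-26) + 358·51 = 6)
  q = 1: r = 2, s = 25 − 1·(-26) = 51, t = -49 − 1·51 = -100  (check: 702·51 + 358·(-100) = 2)
The row with r = 2 (the gcd) gives the Bezout coefficients s = 51, t = -100.
Result: 702 · (51) + 358 · (-100) = 2.

gcd(702, 358) = 2; s = 51, t = -100 (check: 702·51 + 358·(-100) = 2).


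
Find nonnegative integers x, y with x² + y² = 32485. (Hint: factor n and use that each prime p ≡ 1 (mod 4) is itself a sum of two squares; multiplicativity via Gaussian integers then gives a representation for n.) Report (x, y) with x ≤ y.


Step 1: Factor n = 32485 = 5 · 73 · 89.
Step 2: Check the mod-4 condition on each prime factor: 5 ≡ 1 (mod 4), exponent 1; 73 ≡ 1 (mod 4), exponent 1; 89 ≡ 1 (mod 4), exponent 1.
All primes ≡ 3 (mod 4) appear to even exponent (or don't appear), so by the two-squares theorem n IS expressible as a sum of two squares.
Step 3: Build a representation. Here n = 5 · 73 · 89 is a product of primes ≡ 1 (mod 4). Each prime p ≡ 1 (mod 4) is itself a sum of two squares; find a² by testing p − a² for a perfect square:
  5: 5 − 1² = 4 = 2² ⇒ 5 = 1² + 2².
  73: 73 − 1² = 72, 73 − 2² = 69, 73 − 3² = 64 = 8² ⇒ 73 = 3² + 8².
  89: 89 − 1² = 88, 89 − 2² = 85, 89 − 3² = 80, 89 − 4² = 73, 89 − 5² = 64 = 8² ⇒ 89 = 5² + 8².
  Combine using the Brahmagupta–Fibonacci identity (a² + b²)(c² + d²) = (ac − bd)² + (ad + bc)² = (ac + bd)² + (ad − bc)²:
  5 · 73 = 365: from (1² + 2²)(3² + 8²), take (1·3 − 2·8, 1·8 + 2·3) = (3 − 16, 8 + 6) = (-13, 14); dropping signs (only squares matter) gives (13, 14); check 13² + 14² = 169 + 196 = 365 ✓.
  365 · 89 = 32485: from (13² + 14²)(5² + 8²), take (13·5 − 14·8, 13·8 + 14·5) = (65 − 112, 104 + 70) = (-47, 174); dropping signs (only squares matter) gives (47, 174); check 47² + 174² = 2209 + 30276 = 32485 ✓.
Step 4: Order so x ≤ y and verify: 47² + 174² = 2209 + 30276 = 32485 = n. ✓

n = 32485 = 47² + 174² (one valid representation with x ≤ y).


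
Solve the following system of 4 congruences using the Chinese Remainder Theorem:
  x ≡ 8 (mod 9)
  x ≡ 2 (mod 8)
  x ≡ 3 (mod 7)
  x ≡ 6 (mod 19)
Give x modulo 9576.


Product of moduli M = 9 · 8 · 7 · 19 = 9576.
Merge one congruence at a time:
  Start: x ≡ 8 (mod 9).
  Combine with x ≡ 2 (mod 8); new modulus lcm = 72.
    Write x = 8 + 9·t and substitute into x ≡ 2 (mod 8): 9·t ≡ 2 − 8 = -6 (mod 8).
    Reduce coefficients mod 8: 1·t ≡ 2 (mod 8).
    So t ≡ 2 (mod 8).
    Then x = 8 + 9·2 = 26, valid modulo lcm(9, 8) = 72: x ≡ 26 (mod 72).
  Combine with x ≡ 3 (mod 7); new modulus lcm = 504.
    Write x = 26 + 72·t and substitute into x ≡ 3 (mod 7): 72·t ≡ 3 − 26 = -23 (mod 7).
    Reduce coefficients mod 7: 2·t ≡ 5 (mod 7).
    The inverse of 2 mod 7 is 4 (since 2·4 = 8 = 1·7 + 1), so t ≡ 4·5 = 20 ≡ 6 (mod 7).
    Then x = 26 + 72·6 = 458, valid modulo lcm(72, 7) = 504: x ≡ 458 (mod 504).
  Combine with x ≡ 6 (mod 19); new modulus lcm = 9576.
    Write x = 458 + 504·t and substitute into x ≡ 6 (mod 19): 504·t ≡ 6 − 458 = -452 (mod 19).
    Reduce coefficients mod 19: 10·t ≡ 4 (mod 19).
    The inverse of 10 mod 19 is 2 (since 10·2 = 20 = 1·19 + 1), so t ≡ 2·4 = 8 ≡ 8 (mod 19).
    Then x = 458 + 504·8 = 4490, valid modulo lcm(504, 19) = 9576: x ≡ 4490 (mod 9576).
Verify against each original: 4490 mod 9 = 8, 4490 mod 8 = 2, 4490 mod 7 = 3, 4490 mod 19 = 6.

x ≡ 4490 (mod 9576).


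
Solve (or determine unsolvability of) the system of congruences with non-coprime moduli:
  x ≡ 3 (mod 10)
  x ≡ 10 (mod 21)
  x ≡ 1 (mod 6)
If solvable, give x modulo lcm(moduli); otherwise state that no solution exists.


Moduli 10, 21, 6 are not pairwise coprime, so CRT works modulo lcm(m_i) when all pairwise compatibility conditions hold.
Pairwise compatibility: gcd(m_i, m_j) must divide a_i - a_j for every pair.
Merge one congruence at a time:
  Start: x ≡ 3 (mod 10).
  Combine with x ≡ 10 (mod 21): gcd(10, 21) = 1; 10 - 3 = 7, which IS divisible by 1, so compatible.
    Write x = 3 + 10·t and substitute into x ≡ 10 (mod 21): 10·t ≡ 10 − 3 = 7 (mod 21).
    The inverse of 10 mod 21 is 19 (since 10·19 = 190 = 9·21 + 1), so t ≡ 19·7 = 133 ≡ 7 (mod 21).
    Then x = 3 + 10·7 = 73, valid modulo lcm(10, 21) = 210: x ≡ 73 (mod 210).
  Combine with x ≡ 1 (mod 6): gcd(210, 6) = 6; 1 - 73 = -72, which IS divisible by 6, so compatible.
    Write x = 73 + 210·t and substitute into x ≡ 1 (mod 6): 210·t ≡ 1 − 73 = -72 (mod 6).
    Divide the congruence (and modulus) by g = 6: 35·t ≡ -12 (mod 1).
    Modulo 1 every t works; take t = 0.
    Then x = 73 + 210·0 = 73, valid modulo lcm(210, 6) = 210: x ≡ 73 (mod 210).
Verify: 73 mod 10 = 3, 73 mod 21 = 10, 73 mod 6 = 1.

x ≡ 73 (mod 210).


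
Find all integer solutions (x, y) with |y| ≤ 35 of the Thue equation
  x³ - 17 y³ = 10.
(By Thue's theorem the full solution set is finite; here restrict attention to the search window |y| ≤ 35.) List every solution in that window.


The equation is x³ - 17y³ = 10. For fixed y, x³ = 17·y³ + 10, so a solution requires the RHS to be a perfect cube.
Strategy: iterate y from -35 to 35, compute RHS = 17·y³ + 10, and check whether it is a (positive or negative) perfect cube.
Check small values of y:
  y = 0: RHS = 10 is not a perfect cube.
  y = 1: RHS = 27 = (3)³ ⇒ x = 3 works.
  y = -1: RHS = -7 is not a perfect cube.
  y = 2: RHS = 146 is not a perfect cube.
  y = -2: RHS = -126 is not a perfect cube.
  y = 3: RHS = 469 is not a perfect cube.
  y = -3: RHS = -449 is not a perfect cube.
Continuing the search up to |y| = 35 finds no further solutions beyond those listed.
Collected solutions: (3, 1).

Solutions (with |y| ≤ 35): (3, 1).


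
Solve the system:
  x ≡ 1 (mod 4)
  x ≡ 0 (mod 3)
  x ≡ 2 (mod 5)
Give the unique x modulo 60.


Moduli 4, 3, 5 are pairwise coprime; by CRT there is a unique solution modulo M = 4 · 3 · 5 = 60.
Solve pairwise, accumulating the modulus:
  Start with x ≡ 1 (mod 4).
  Combine with x ≡ 0 (mod 3): since gcd(4, 3) = 1, we get a unique residue mod 12.
    Write x = 1 + 4·t and substitute into x ≡ 0 (mod 3): 4·t ≡ 0 − 1 = -1 (mod 3).
    Reduce coefficients mod 3: 1·t ≡ 2 (mod 3).
    So t ≡ 2 (mod 3).
    Then x = 1 + 4·2 = 9, valid modulo lcm(4, 3) = 12: x ≡ 9 (mod 12).
  Combine with x ≡ 2 (mod 5): since gcd(12, 5) = 1, we get a unique residue mod 60.
    Write x = 9 + 12·t and substitute into x ≡ 2 (mod 5): 12·t ≡ 2 − 9 = -7 (mod 5).
    Reduce coefficients mod 5: 2·t ≡ 3 (mod 5).
    The inverse of 2 mod 5 is 3 (since 2·3 = 6 = 1·5 + 1), so t ≡ 3·3 = 9 ≡ 4 (mod 5).
    Then x = 9 + 12·4 = 57, valid modulo lcm(12, 5) = 60: x ≡ 57 (mod 60).
Verify: 57 mod 4 = 1 ✓, 57 mod 3 = 0 ✓, 57 mod 5 = 2 ✓.

x ≡ 57 (mod 60).


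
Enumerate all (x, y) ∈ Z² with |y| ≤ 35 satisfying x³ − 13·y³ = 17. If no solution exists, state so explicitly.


The equation is x³ - 13y³ = 17. For fixed y, x³ = 13·y³ + 17, so a solution requires the RHS to be a perfect cube.
Strategy: iterate y from -35 to 35, compute RHS = 13·y³ + 17, and check whether it is a (positive or negative) perfect cube.
Check small values of y:
  y = 0: RHS = 17 is not a perfect cube.
  y = 1: RHS = 30 is not a perfect cube.
  y = -1: RHS = 4 is not a perfect cube.
  y = 2: RHS = 121 is not a perfect cube.
  y = -2: RHS = -87 is not a perfect cube.
  y = 3: RHS = 368 is not a perfect cube.
  y = -3: RHS = -334 is not a perfect cube.
Continuing the search up to |y| = 35 finds no solutions either.
No (x, y) in the scanned range satisfies the equation.

No integer solutions with |y| ≤ 35.


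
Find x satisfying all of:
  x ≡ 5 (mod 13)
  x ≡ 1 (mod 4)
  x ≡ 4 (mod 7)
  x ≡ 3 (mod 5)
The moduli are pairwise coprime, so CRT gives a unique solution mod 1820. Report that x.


Product of moduli M = 13 · 4 · 7 · 5 = 1820.
Merge one congruence at a time:
  Start: x ≡ 5 (mod 13).
  Combine with x ≡ 1 (mod 4); new modulus lcm = 52.
    Write x = 5 + 13·t and substitute into x ≡ 1 (mod 4): 13·t ≡ 1 − 5 = -4 (mod 4).
    Reduce coefficients mod 4: 1·t ≡ 0 (mod 4).
    So t ≡ 0 (mod 4).
    Then x = 5 + 13·0 = 5, valid modulo lcm(13, 4) = 52: x ≡ 5 (mod 52).
  Combine with x ≡ 4 (mod 7); new modulus lcm = 364.
    Write x = 5 + 52·t and substitute into x ≡ 4 (mod 7): 52·t ≡ 4 − 5 = -1 (mod 7).
    Reduce coefficients mod 7: 3·t ≡ 6 (mod 7).
    The inverse of 3 mod 7 is 5 (since 3·5 = 15 = 2·7 + 1), so t ≡ 5·6 = 30 ≡ 2 (mod 7).
    Then x = 5 + 52·2 = 109, valid modulo lcm(52, 7) = 364: x ≡ 109 (mod 364).
  Combine with x ≡ 3 (mod 5); new modulus lcm = 1820.
    Write x = 109 + 364·t and substitute into x ≡ 3 (mod 5): 364·t ≡ 3 − 109 = -106 (mod 5).
    Reduce coefficients mod 5: 4·t ≡ 4 (mod 5).
    The inverse of 4 mod 5 is 4 (since 4·4 = 16 = 3·5 + 1), so t ≡ 4·4 = 16 ≡ 1 (mod 5).
    Then x = 109 + 364·1 = 473, valid modulo lcm(364, 5) = 1820: x ≡ 473 (mod 1820).
Verify against each original: 473 mod 13 = 5, 473 mod 4 = 1, 473 mod 7 = 4, 473 mod 5 = 3.

x ≡ 473 (mod 1820).


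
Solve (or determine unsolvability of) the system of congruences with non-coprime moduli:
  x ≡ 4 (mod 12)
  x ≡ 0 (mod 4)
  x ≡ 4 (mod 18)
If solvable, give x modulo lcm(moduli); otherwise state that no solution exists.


Moduli 12, 4, 18 are not pairwise coprime, so CRT works modulo lcm(m_i) when all pairwise compatibility conditions hold.
Pairwise compatibility: gcd(m_i, m_j) must divide a_i - a_j for every pair.
Merge one congruence at a time:
  Start: x ≡ 4 (mod 12).
  Combine with x ≡ 0 (mod 4): gcd(12, 4) = 4; 0 - 4 = -4, which IS divisible by 4, so compatible.
    Write x = 4 + 12·t and substitute into x ≡ 0 (mod 4): 12·t ≡ 0 − 4 = -4 (mod 4).
    Divide the congruence (and modulus) by g = 4: 3·t ≡ -1 (mod 1).
    Modulo 1 every t works; take t = 0.
    Then x = 4 + 12·0 = 4, valid modulo lcm(12, 4) = 12: x ≡ 4 (mod 12).
  Combine with x ≡ 4 (mod 18): gcd(12, 18) = 6; 4 - 4 = 0, which IS divisible by 6, so compatible.
    Write x = 4 + 12·t and substitute into x ≡ 4 (mod 18): 12·t ≡ 4 − 4 = 0 (mod 18).
    Divide the congruence (and modulus) by g = 6: 2·t ≡ 0 (mod 3).
    The inverse of 2 mod 3 is 2 (since 2·2 = 4 = 1·3 + 1), so t ≡ 2·0 = 0 ≡ 0 (mod 3).
    Then x = 4 + 12·0 = 4, valid modulo lcm(12, 18) = 36: x ≡ 4 (mod 36).
Verify: 4 mod 12 = 4, 4 mod 4 = 0, 4 mod 18 = 4.

x ≡ 4 (mod 36).
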